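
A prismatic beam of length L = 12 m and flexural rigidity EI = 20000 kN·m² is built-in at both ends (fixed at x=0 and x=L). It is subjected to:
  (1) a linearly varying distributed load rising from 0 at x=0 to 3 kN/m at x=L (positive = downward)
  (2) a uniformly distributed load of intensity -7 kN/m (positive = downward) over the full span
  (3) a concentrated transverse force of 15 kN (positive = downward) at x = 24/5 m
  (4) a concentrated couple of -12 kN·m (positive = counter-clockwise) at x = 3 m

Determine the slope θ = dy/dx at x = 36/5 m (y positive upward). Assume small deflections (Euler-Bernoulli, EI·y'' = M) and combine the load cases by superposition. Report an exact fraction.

θ(36/5) = -4041/6250000 rad

Load 1 — triangular load w₀=3 kN/m (0→w₀ over full span):
  θ_1 = -w₀(2x(L-x)(L-2x)(x+2L)+x²(L-x)²)/(120LEI) = -3·(2·(36/5)·(12-(36/5))·(12-2·(36/5))·((36/5)+2·12)+(36/5)²·(12-(36/5))²)/(120·12·20000) = 162/390625 rad
Load 2 — uniform load w=-7 kN/m over full span:
  θ_2 = -wx(L-x)(L-2x)/(12EI) = -(-7)·(36/5)·(12-(36/5))·(12-2·(36/5))/(12·20000) = -189/78125 rad
Load 3 — point force P=15 kN at a=24/5 m (b=L-a=36/5):
  θ_3 = Pa²(L-x)(2bL-(3b+a)(L-x))/(2L³EI)  [x>a] = 15·(24/5)²·(12-(36/5))·(2·(36/5)·12-(3·(36/5)+(24/5))·(12-(36/5)))/(2·12³·20000) = 432/390625 rad
Load 4 — applied couple M₀=-12 kN·m at a=3 m (b=L-a=9):
  θ_4 = (R_Ax²/2 - M_Ax - M₀(x-a))/EI  [x>a] with R_A=-9/8, M_A=9/4 = ((-9/8)·(36/5)²/2 - (9/4)·(36/5) - (-12)·((36/5)-3))/20000 = 63/250000 rad
Superposition: θ = Σ θ_i = -4041/6250000 rad ≈ -0.000647 rad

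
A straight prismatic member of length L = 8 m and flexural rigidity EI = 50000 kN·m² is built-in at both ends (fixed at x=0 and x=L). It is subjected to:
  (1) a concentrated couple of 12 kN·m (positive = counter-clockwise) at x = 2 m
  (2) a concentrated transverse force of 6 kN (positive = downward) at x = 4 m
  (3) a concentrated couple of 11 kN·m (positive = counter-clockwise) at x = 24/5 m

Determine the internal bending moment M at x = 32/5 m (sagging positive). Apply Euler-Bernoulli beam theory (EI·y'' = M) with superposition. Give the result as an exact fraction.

M(32/5) = -999/500 kN·m

Load 1 — applied couple M₀=12 kN·m at a=2 m (b=L-a=6):
  M_1 = R_Ax - M_A - M₀  [x>a] with R_A=27/16, M_A=-9/4 = (27/16)·(32/5) - (-9/4) - 12 = 21/20 kN·m
Load 2 — point force P=6 kN at a=4 m (b=L-a=4):
  M_2 = Pa²(a+3b)(L-x)/L³ - Pa²b/L²  [x>a] = 6·4²·(4+3·4)·(8-(32/5))/8³ - 6·4²·4/8² = -6/5 kN·m
Load 3 — applied couple M₀=11 kN·m at a=24/5 m (b=L-a=16/5):
  M_3 = R_Ax - M_A - M₀  [x>a] with R_A=99/50, M_A=88/25 = (99/50)·(32/5) - (88/25) - 11 = -231/125 kN·m
Superposition: M = Σ M_i = -999/500 kN·m ≈ -1.998000 kN·m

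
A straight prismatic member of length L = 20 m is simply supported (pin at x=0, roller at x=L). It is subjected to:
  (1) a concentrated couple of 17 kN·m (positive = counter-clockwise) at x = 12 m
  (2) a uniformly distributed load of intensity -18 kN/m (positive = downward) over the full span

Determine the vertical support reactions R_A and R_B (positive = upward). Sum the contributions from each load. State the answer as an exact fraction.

R_A = -3583/20 kN, R_B = -3617/20 kN

Load 1 — applied couple M₀=17 kN·m at a=12 m (b=L-a=8):
  R_A = M₀/L = 17/20 kN
  R_B = -M₀/L = -17/20 kN
Load 2 — uniform load w=-18 kN/m over full span:
  R_A = wL/2 = (-18)·20/2 = -180 kN
  R_B = wL/2 = (-18)·20/2 = -180 kN
Superposition: R_A = -3583/20 kN, R_B = -3617/20 kN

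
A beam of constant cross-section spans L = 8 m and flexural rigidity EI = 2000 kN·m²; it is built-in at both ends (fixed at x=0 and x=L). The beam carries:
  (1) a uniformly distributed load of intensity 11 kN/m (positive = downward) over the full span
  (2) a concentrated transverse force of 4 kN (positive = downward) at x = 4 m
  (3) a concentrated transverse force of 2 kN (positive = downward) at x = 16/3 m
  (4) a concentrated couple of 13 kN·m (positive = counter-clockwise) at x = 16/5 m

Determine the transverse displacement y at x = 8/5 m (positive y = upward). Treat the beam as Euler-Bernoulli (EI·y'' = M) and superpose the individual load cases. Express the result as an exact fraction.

y(8/5) = -844438/31640625 m

Load 1 — uniform load w=11 kN/m over full span:
  y_1 = -wx²(L-x)²/(24EI) = -11·(8/5)²·(8-(8/5))²/(24·2000) = -5632/234375 m
Load 2 — point force P=4 kN at a=4 m (b=L-a=4):
  y_2 = -Pb²x²(3aL-(3a+b)x)/(6L³EI)  [x≤a] = -4·4²·(8/5)²·(3·4·8-(3·4+4)·(8/5))/(6·8³·2000) = -88/46875 m
Load 3 — point force P=2 kN at a=16/3 m (b=L-a=8/3):
  y_3 = -Pb²x²(3aL-(3a+b)x)/(6L³EI)  [x≤a] = -2·(8/3)²·(8/5)²·(3·(16/3)·8-(3·(16/3)+(8/3))·(8/5))/(6·8³·2000) = -736/1265625 m
Load 4 — applied couple M₀=13 kN·m at a=16/5 m (b=L-a=24/5):
  y_4 = (R_Ax³/6 - M_Ax²/2)/EI  [x≤a] with R_A=117/50, M_A=39/25 = ((117/50)·(8/5)³/6 - (39/25)·(8/5)²/2)/2000 = -78/390625 m
Superposition: y = Σ y_i = -844438/31640625 m ≈ -0.026688 m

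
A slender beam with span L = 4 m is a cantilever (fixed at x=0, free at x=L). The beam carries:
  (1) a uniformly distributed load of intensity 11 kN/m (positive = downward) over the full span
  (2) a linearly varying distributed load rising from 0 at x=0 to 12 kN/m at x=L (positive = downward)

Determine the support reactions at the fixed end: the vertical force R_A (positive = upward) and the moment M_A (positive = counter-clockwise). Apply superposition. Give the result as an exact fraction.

Load 1 — uniform load w=11 kN/m over full span:
  R_A = wL = 11·4 = 44 kN
  M_A = wL²/2 = 11·4²/2 = 88 kN·m
Load 2 — triangular load w₀=12 kN/m (0→w₀ over full span):
  R_A = w₀L/2 = 12·4/2 = 24 kN
  M_A = w₀L²/3 = 12·4²/3 = 64 kN·m
Superposition: R_A = 68 kN, M_A = 152 kN·m

R_A = 68 kN, M_A = 152 kN·m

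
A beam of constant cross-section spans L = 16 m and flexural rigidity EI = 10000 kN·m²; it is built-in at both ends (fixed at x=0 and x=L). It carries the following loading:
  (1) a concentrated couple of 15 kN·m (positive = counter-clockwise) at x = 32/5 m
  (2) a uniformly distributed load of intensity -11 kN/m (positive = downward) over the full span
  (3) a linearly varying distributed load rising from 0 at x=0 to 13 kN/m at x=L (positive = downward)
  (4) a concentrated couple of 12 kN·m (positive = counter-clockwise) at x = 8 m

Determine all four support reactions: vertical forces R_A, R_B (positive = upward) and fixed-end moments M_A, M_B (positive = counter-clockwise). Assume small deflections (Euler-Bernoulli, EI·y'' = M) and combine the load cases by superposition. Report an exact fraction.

R_A = -2173/40 kN, M_A = -1784/15 kN·m, R_B = -707/40 kN, M_B = 1141/15 kN·m

Load 1 — applied couple M₀=15 kN·m at a=32/5 m (b=L-a=48/5):
  R_A = 6M₀ab/L³ = 6·15·(32/5)·(48/5)/16³ = 27/20 kN
  M_A = M₀b(2a-b)/L² = 15·(48/5)·(2·(32/5)-(48/5))/16² = 9/5 kN·m
  R_B = -6M₀ab/L³ = -6·15·(32/5)·(48/5)/16³ = -27/20 kN
  M_B = M₀a(2b-a)/L² = 15·(32/5)·(2·(48/5)-(32/5))/16² = 24/5 kN·m
Load 2 — uniform load w=-11 kN/m over full span:
  R_A = wL/2 = (-11)·16/2 = -88 kN
  M_A = wL²/12 = (-11)·16²/12 = -704/3 kN·m
  R_B = wL/2 = (-11)·16/2 = -88 kN
  M_B = -wL²/12 = -(-11)·16²/12 = 704/3 kN·m
Load 3 — triangular load w₀=13 kN/m (0→w₀ over full span):
  R_A = 3w₀L/20 = 3·13·16/20 = 156/5 kN
  M_A = w₀L²/30 = 13·16²/30 = 1664/15 kN·m
  R_B = 7w₀L/20 = 7·13·16/20 = 364/5 kN
  M_B = -w₀L²/20 = -13·16²/20 = -832/5 kN·m
Load 4 — applied couple M₀=12 kN·m at a=8 m (b=L-a=8):
  R_A = 6M₀ab/L³ = 6·12·8·8/16³ = 9/8 kN
  M_A = M₀b(2a-b)/L² = 12·8·(2·8-8)/16² = 3 kN·m
  R_B = -6M₀ab/L³ = -6·12·8·8/16³ = -9/8 kN
  M_B = M₀a(2b-a)/L² = 12·8·(2·8-8)/16² = 3 kN·m
Superposition: R_A = -2173/40 kN, M_A = -1784/15 kN·m, R_B = -707/40 kN, M_B = 1141/15 kN·m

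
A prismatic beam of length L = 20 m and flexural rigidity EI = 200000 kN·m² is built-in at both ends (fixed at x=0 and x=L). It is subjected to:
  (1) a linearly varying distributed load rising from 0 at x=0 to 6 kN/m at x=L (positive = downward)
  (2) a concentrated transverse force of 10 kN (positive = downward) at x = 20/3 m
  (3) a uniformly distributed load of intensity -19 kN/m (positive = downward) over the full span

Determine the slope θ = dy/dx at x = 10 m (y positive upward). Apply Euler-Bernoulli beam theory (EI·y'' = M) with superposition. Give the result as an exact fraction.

Load 1 — triangular load w₀=6 kN/m (0→w₀ over full span):
  θ_1 = -w₀(2x(L-x)(L-2x)(x+2L)+x²(L-x)²)/(120LEI) = -6·(2·10·(20-10)·(20-2·10)·(10+2·20)+10²·(20-10)²)/(120·20·200000) = -1/8000 rad
Load 2 — point force P=10 kN at a=20/3 m (b=L-a=40/3):
  θ_2 = Pa²(L-x)(2bL-(3b+a)(L-x))/(2L³EI)  [x>a] = 10·(20/3)²·(20-10)·(2·(40/3)·20-(3·(40/3)+(20/3))·(20-10))/(2·20³·200000) = 1/10800 rad
Load 3 — uniform load w=-19 kN/m over full span:
  θ_3 = -wx(L-x)(L-2x)/(12EI) = -(-19)·10·(20-10)·(20-2·10)/(12·200000) = 0 rad
Superposition: θ = Σ θ_i = -7/216000 rad ≈ -0.000032 rad

θ(10) = -7/216000 rad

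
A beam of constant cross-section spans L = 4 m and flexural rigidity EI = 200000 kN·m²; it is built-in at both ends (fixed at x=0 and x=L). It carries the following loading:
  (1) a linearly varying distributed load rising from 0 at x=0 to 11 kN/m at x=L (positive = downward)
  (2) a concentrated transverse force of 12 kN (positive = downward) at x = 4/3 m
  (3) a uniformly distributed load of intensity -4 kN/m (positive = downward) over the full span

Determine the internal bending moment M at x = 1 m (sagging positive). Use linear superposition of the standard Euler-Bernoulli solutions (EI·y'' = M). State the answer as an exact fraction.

M(1) = 499/360 kN·m

Load 1 — triangular load w₀=11 kN/m (0→w₀ over full span):
  M_1 = 3w₀Lx/20 - w₀L²/30 - w₀x³/(6L) = 3·11·4·1/20 - 11·4²/30 - 11·1³/(6·4) = 11/40 kN·m
Load 2 — point force P=12 kN at a=4/3 m (b=L-a=8/3):
  M_2 = Pb²(3a+b)x/L³ - Pab²/L²  [x≤a] = 12·(8/3)²·(3·(4/3)+(8/3))·1/4³ - 12·(4/3)·(8/3)²/4² = 16/9 kN·m
Load 3 — uniform load w=-4 kN/m over full span:
  M_3 = wLx/2 - wL²/12 - wx²/2 = (-4)·4·1/2 - (-4)·4²/12 - (-4)·1²/2 = -2/3 kN·m
Superposition: M = Σ M_i = 499/360 kN·m ≈ 1.386111 kN·m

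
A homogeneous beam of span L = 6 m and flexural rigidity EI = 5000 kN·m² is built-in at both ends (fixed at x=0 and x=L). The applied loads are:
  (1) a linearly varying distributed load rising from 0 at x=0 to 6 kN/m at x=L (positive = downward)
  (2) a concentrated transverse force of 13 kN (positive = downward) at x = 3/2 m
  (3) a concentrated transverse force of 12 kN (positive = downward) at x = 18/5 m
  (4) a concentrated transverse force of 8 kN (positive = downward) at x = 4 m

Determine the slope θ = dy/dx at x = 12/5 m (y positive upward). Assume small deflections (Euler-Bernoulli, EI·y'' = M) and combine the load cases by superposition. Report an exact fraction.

Load 1 — triangular load w₀=6 kN/m (0→w₀ over full span):
  θ_1 = -w₀(2x(L-x)(L-2x)(x+2L)+x²(L-x)²)/(120LEI) = -6·(2·(12/5)·(6-(12/5))·(6-2·(12/5))·((12/5)+2·6)+(12/5)²·(6-(12/5))²)/(120·6·5000) = -243/390625 rad
Load 2 — point force P=13 kN at a=3/2 m (b=L-a=9/2):
  θ_2 = Pa²(L-x)(2bL-(3b+a)(L-x))/(2L³EI)  [x>a] = 13·(3/2)²·(6-(12/5))·(2·(9/2)·6-(3·(9/2)+(3/2))·(6-(12/5)))/(2·6³·5000) = 0 rad
Load 3 — point force P=12 kN at a=18/5 m (b=L-a=12/5):
  θ_3 = -Pb²x(2aL-(3a+b)x)/(2L³EI)  [x≤a] = -12·(12/5)²·(12/5)·(2·(18/5)·6-(3·(18/5)+(12/5))·(12/5))/(2·6³·5000) = -1728/1953125 rad
Load 4 — point force P=8 kN at a=4 m (b=L-a=2):
  θ_4 = -Pb²x(2aL-(3a+b)x)/(2L³EI)  [x≤a] = -8·2²·(12/5)·(2·4·6-(3·4+2)·(12/5))/(2·6³·5000) = -8/15625 rad
Superposition: θ = Σ θ_i = -3943/1953125 rad ≈ -0.002019 rad

θ(12/5) = -3943/1953125 rad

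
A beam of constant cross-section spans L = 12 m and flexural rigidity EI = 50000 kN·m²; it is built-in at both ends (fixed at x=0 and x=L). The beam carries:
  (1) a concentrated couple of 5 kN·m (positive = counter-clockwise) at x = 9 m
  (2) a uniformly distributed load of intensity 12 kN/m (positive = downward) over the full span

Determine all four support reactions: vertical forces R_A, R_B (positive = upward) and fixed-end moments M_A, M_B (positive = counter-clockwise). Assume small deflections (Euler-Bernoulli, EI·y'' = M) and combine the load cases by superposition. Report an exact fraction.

R_A = 2319/32 kN, M_A = 2329/16 kN·m, R_B = 2289/32 kN, M_B = -2319/16 kN·m

Load 1 — applied couple M₀=5 kN·m at a=9 m (b=L-a=3):
  R_A = 6M₀ab/L³ = 6·5·9·3/12³ = 15/32 kN
  M_A = M₀b(2a-b)/L² = 5·3·(2·9-3)/12² = 25/16 kN·m
  R_B = -6M₀ab/L³ = -6·5·9·3/12³ = -15/32 kN
  M_B = M₀a(2b-a)/L² = 5·9·(2·3-9)/12² = -15/16 kN·m
Load 2 — uniform load w=12 kN/m over full span:
  R_A = wL/2 = 12·12/2 = 72 kN
  M_A = wL²/12 = 12·12²/12 = 144 kN·m
  R_B = wL/2 = 12·12/2 = 72 kN
  M_B = -wL²/12 = -12·12²/12 = -144 kN·m
Superposition: R_A = 2319/32 kN, M_A = 2329/16 kN·m, R_B = 2289/32 kN, M_B = -2319/16 kN·m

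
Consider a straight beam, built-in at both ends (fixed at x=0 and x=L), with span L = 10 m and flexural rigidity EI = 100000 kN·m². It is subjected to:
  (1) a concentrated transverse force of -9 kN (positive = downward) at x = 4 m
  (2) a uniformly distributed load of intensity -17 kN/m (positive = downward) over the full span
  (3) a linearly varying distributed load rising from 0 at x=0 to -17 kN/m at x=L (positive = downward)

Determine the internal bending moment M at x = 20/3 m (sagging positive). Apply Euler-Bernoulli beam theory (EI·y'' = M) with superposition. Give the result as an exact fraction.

Load 1 — point force P=-9 kN at a=4 m (b=L-a=6):
  M_1 = Pa²(a+3b)(L-x)/L³ - Pa²b/L²  [x>a] = (-9)·4²·(4+3·6)·(10-(20/3))/10³ - (-9)·4²·6/10² = -48/25 kN·m
Load 2 — uniform load w=-17 kN/m over full span:
  M_2 = wLx/2 - wL²/12 - wx²/2 = (-17)·10·(20/3)/2 - (-17)·10²/12 - (-17)·(20/3)²/2 = -425/9 kN·m
Load 3 — triangular load w₀=-17 kN/m (0→w₀ over full span):
  M_3 = 3w₀Lx/20 - w₀L²/30 - w₀x³/(6L) = 3·(-17)·10·(20/3)/20 - (-17)·10²/30 - (-17)·(20/3)³/(6·10) = -2380/81 kN·m
Superposition: M = Σ M_i = -159013/2025 kN·m ≈ -78.524938 kN·m

M(20/3) = -159013/2025 kN·m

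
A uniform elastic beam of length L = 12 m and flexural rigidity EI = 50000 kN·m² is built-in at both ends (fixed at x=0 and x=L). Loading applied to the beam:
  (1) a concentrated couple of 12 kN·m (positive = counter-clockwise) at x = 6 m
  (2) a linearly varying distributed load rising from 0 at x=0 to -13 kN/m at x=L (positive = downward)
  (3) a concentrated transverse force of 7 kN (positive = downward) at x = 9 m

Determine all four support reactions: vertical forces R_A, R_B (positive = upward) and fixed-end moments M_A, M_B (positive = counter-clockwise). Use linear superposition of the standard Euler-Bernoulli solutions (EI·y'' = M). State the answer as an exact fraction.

Load 1 — applied couple M₀=12 kN·m at a=6 m (b=L-a=6):
  R_A = 6M₀ab/L³ = 6·12·6·6/12³ = 3/2 kN
  M_A = M₀b(2a-b)/L² = 12·6·(2·6-6)/12² = 3 kN·m
  R_B = -6M₀ab/L³ = -6·12·6·6/12³ = -3/2 kN
  M_B = M₀a(2b-a)/L² = 12·6·(2·6-6)/12² = 3 kN·m
Load 2 — triangular load w₀=-13 kN/m (0→w₀ over full span):
  R_A = 3w₀L/20 = 3·(-13)·12/20 = -117/5 kN
  M_A = w₀L²/30 = (-13)·12²/30 = -312/5 kN·m
  R_B = 7w₀L/20 = 7·(-13)·12/20 = -273/5 kN
  M_B = -w₀L²/20 = -(-13)·12²/20 = 468/5 kN·m
Load 3 — point force P=7 kN at a=9 m (b=L-a=3):
  R_A = Pb²(3a+b)/L³ = 7·3²·(3·9+3)/12³ = 35/32 kN
  M_A = Pab²/L² = 7·9·3²/12² = 63/16 kN·m
  R_B = Pa²(a+3b)/L³ = 7·9²·(9+3·3)/12³ = 189/32 kN
  M_B = -Pa²b/L² = -7·9²·3/12² = -189/16 kN·m
Superposition: R_A = -3329/160 kN, M_A = -4437/80 kN·m, R_B = -8031/160 kN, M_B = 6783/80 kN·m

R_A = -3329/160 kN, M_A = -4437/80 kN·m, R_B = -8031/160 kN, M_B = 6783/80 kN·m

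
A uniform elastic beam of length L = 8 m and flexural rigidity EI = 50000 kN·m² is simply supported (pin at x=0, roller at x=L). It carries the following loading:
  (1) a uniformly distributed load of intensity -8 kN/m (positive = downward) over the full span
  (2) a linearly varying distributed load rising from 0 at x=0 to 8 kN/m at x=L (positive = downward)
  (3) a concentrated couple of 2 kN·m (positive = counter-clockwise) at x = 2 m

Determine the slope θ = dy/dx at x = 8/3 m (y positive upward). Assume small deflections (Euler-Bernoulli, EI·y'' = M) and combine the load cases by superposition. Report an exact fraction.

Load 1 — uniform load w=-8 kN/m over full span:
  θ_1 = -w(L³-6Lx²+4x³)/(24EI) = -(-8)·(8³-6·8·(8/3)²+4·(8/3)³)/(24·50000) = 416/253125 rad
Load 2 — triangular load w₀=8 kN/m (0→w₀ over full span):
  θ_2 = -w₀(7L⁴-30L²x²+15x⁴)/(360LEI) = -8·(7·8⁴-30·8²·(8/3)²+15·(8/3)⁴)/(360·8·50000) = -3328/3796875 rad
Load 3 — applied couple M₀=2 kN·m at a=2 m (b=L-a=6):
  θ_3 = (M₀x²/(2L)-M₀(x-a)+C₁)/EI  [x>a] with C₁=M₀(3b²-L²)/(6L)=11/6 = (2·(8/3)²/(2·8)-2·((8/3)-2)+(11/6))/50000 = 1/36000 rad
Superposition: θ = Σ θ_i = 96559/121500000 rad ≈ 0.000795 rad

θ(8/3) = 96559/121500000 rad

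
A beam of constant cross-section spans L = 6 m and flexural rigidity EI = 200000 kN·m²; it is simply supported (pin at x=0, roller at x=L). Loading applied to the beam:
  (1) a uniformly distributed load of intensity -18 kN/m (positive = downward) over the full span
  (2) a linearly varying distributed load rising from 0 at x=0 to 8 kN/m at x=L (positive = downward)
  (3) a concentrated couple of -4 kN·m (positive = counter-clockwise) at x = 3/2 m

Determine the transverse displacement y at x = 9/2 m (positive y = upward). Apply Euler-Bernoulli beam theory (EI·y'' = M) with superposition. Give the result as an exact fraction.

Load 1 — uniform load w=-18 kN/m over full span:
  y_1 = -wx(L³-2Lx²+x³)/(24EI) = -(-18)·(9/2)·(6³-2·6·(9/2)²+(9/2)³)/(24·200000) = 13851/12800000 m
Load 2 — triangular load w₀=8 kN/m (0→w₀ over full span):
  y_2 = -w₀x(7L⁴-10L²x²+3x⁴)/(360LEI) = -8·(9/2)·(7·6⁴-10·6²·(9/2)²+3·(9/2)⁴)/(360·6·200000) = -3213/12800000 m
Load 3 — applied couple M₀=-4 kN·m at a=3/2 m (b=L-a=9/2):
  y_3 = (M₀x³/(6L)-M₀(x-a)²/2+C₁x)/EI  [x>a] with C₁=M₀(3b²-L²)/(6L)=-11/4 = ((-4)·(9/2)³/(6·6)-(-4)·((9/2)-(3/2))²/2+(-11/4)·(9/2))/200000 = -9/400000 m
Superposition: y = Σ y_i = 207/256000 m ≈ 0.000809 m

y(9/2) = 207/256000 m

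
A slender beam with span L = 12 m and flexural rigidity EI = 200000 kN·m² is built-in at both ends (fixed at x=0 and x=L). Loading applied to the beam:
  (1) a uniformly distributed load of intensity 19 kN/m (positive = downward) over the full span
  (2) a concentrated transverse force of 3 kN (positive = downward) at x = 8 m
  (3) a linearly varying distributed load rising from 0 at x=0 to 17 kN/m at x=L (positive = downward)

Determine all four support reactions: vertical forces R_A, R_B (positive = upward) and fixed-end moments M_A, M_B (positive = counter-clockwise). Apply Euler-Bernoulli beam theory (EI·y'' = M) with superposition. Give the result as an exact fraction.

Load 1 — uniform load w=19 kN/m over full span:
  R_A = wL/2 = 19·12/2 = 114 kN
  M_A = wL²/12 = 19·12²/12 = 228 kN·m
  R_B = wL/2 = 19·12/2 = 114 kN
  M_B = -wL²/12 = -19·12²/12 = -228 kN·m
Load 2 — point force P=3 kN at a=8 m (b=L-a=4):
  R_A = Pb²(3a+b)/L³ = 3·4²·(3·8+4)/12³ = 7/9 kN
  M_A = Pab²/L² = 3·8·4²/12² = 8/3 kN·m
  R_B = Pa²(a+3b)/L³ = 3·8²·(8+3·4)/12³ = 20/9 kN
  M_B = -Pa²b/L² = -3·8²·4/12² = -16/3 kN·m
Load 3 — triangular load w₀=17 kN/m (0→w₀ over full span):
  R_A = 3w₀L/20 = 3·17·12/20 = 153/5 kN
  M_A = w₀L²/30 = 17·12²/30 = 408/5 kN·m
  R_B = 7w₀L/20 = 7·17·12/20 = 357/5 kN
  M_B = -w₀L²/20 = -17·12²/20 = -612/5 kN·m
Superposition: R_A = 6542/45 kN, M_A = 4684/15 kN·m, R_B = 8443/45 kN, M_B = -5336/15 kN·m

R_A = 6542/45 kN, M_A = 4684/15 kN·m, R_B = 8443/45 kN, M_B = -5336/15 kN·m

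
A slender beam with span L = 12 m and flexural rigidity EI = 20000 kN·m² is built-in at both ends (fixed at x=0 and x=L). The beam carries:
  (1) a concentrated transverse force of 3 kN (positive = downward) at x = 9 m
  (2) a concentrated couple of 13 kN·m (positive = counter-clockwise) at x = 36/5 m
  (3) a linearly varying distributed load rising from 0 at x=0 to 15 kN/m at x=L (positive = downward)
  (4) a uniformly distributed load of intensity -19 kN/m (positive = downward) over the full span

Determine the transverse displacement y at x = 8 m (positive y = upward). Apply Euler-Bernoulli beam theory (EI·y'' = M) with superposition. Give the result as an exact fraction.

Load 1 — point force P=3 kN at a=9 m (b=L-a=3):
  y_1 = -Pb²x²(3aL-(3a+b)x)/(6L³EI)  [x≤a] = -3·3²·8²·(3·9·12-(3·9+3)·8)/(6·12³·20000) = -7/10000 m
Load 2 — applied couple M₀=13 kN·m at a=36/5 m (b=L-a=24/5):
  y_2 = (R_Ax³/6 - M_Ax²/2 - M₀(x-a)²/2)/EI  [x>a] with R_A=39/25, M_A=104/25 = ((39/25)·8³/6 - (104/25)·8²/2 - 13·(8-(36/5))²/2)/20000 = -13/62500 m
Load 3 — triangular load w₀=15 kN/m (0→w₀ over full span):
  y_3 = -w₀x²(L-x)²(x+2L)/(120LEI) = -15·8²·(12-8)²·(8+2·12)/(120·12·20000) = -32/1875 m
Load 4 — uniform load w=-19 kN/m over full span:
  y_4 = -wx²(L-x)²/(24EI) = -(-19)·8²·(12-8)²/(24·20000) = 76/1875 m
Superposition: y = Σ y_i = 16919/750000 m ≈ 0.022559 m

y(8) = 16919/750000 m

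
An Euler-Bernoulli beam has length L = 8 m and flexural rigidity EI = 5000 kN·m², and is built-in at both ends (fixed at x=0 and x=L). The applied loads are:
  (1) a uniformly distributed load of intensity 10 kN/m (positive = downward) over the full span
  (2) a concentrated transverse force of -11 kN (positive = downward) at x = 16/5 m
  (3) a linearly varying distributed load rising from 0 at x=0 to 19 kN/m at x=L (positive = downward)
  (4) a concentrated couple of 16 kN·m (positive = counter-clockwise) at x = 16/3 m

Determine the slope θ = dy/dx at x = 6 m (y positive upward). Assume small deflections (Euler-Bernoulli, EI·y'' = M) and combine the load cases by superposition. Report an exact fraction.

θ(6) = 112697/7500000 rad

Load 1 — uniform load w=10 kN/m over full span:
  θ_1 = -wx(L-x)(L-2x)/(12EI) = -10·6·(8-6)·(8-2·6)/(12·5000) = 1/125 rad
Load 2 — point force P=-11 kN at a=16/5 m (b=L-a=24/5):
  θ_2 = Pa²(L-x)(2bL-(3b+a)(L-x))/(2L³EI)  [x>a] = (-11)·(16/5)²·(8-6)·(2·(24/5)·8-(3·(24/5)+(16/5))·(8-6))/(2·8³·5000) = -143/78125 rad
Load 3 — triangular load w₀=19 kN/m (0→w₀ over full span):
  θ_3 = -w₀(2x(L-x)(L-2x)(x+2L)+x²(L-x)²)/(120LEI) = -19·(2·6·(8-6)·(8-2·6)·(6+2·8)+6²·(8-6)²)/(120·8·5000) = 779/100000 rad
Load 4 — applied couple M₀=16 kN·m at a=16/3 m (b=L-a=8/3):
  θ_4 = (R_Ax²/2 - M_Ax - M₀(x-a))/EI  [x>a] with R_A=8/3, M_A=16/3 = ((8/3)·6²/2 - (16/3)·6 - 16·(6-(16/3)))/5000 = 2/1875 rad
Superposition: θ = Σ θ_i = 112697/7500000 rad ≈ 0.015026 rad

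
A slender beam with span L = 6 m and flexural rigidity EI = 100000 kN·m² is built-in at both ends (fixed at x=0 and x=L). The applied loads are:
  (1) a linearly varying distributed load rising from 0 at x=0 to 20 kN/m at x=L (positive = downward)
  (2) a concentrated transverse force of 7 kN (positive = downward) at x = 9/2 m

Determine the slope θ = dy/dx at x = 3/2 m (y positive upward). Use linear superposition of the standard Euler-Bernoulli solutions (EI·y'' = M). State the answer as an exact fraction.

θ(3/2) = -4653/25600000 rad

Load 1 — triangular load w₀=20 kN/m (0→w₀ over full span):
  θ_1 = -w₀(2x(L-x)(L-2x)(x+2L)+x²(L-x)²)/(120LEI) = -20·(2·(3/2)·(6-(3/2))·(6-2·(3/2))·((3/2)+2·6)+(3/2)²·(6-(3/2))²)/(120·6·100000) = -1053/6400000 rad
Load 2 — point force P=7 kN at a=9/2 m (b=L-a=3/2):
  θ_2 = -Pb²x(2aL-(3a+b)x)/(2L³EI)  [x≤a] = -7·(3/2)²·(3/2)·(2·(9/2)·6-(3·(9/2)+(3/2))·(3/2))/(2·6³·100000) = -441/25600000 rad
Superposition: θ = Σ θ_i = -4653/25600000 rad ≈ -0.000182 rad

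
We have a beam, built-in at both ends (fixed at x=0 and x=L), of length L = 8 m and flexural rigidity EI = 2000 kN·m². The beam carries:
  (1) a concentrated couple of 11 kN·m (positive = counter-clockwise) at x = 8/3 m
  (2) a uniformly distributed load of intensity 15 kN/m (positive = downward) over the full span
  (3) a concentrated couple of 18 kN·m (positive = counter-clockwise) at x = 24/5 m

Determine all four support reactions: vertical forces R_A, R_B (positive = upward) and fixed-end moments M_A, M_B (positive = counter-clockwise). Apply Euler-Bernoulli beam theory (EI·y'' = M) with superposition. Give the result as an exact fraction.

Load 1 — applied couple M₀=11 kN·m at a=8/3 m (b=L-a=16/3):
  R_A = 6M₀ab/L³ = 6·11·(8/3)·(16/3)/8³ = 11/6 kN
  M_A = M₀b(2a-b)/L² = 11·(16/3)·(2·(8/3)-(16/3))/8² = 0 kN·m
  R_B = -6M₀ab/L³ = -6·11·(8/3)·(16/3)/8³ = -11/6 kN
  M_B = M₀a(2b-a)/L² = 11·(8/3)·(2·(16/3)-(8/3))/8² = 11/3 kN·m
Load 2 — uniform load w=15 kN/m over full span:
  R_A = wL/2 = 15·8/2 = 60 kN
  M_A = wL²/12 = 15·8²/12 = 80 kN·m
  R_B = wL/2 = 15·8/2 = 60 kN
  M_B = -wL²/12 = -15·8²/12 = -80 kN·m
Load 3 — applied couple M₀=18 kN·m at a=24/5 m (b=L-a=16/5):
  R_A = 6M₀ab/L³ = 6·18·(24/5)·(16/5)/8³ = 81/25 kN
  M_A = M₀b(2a-b)/L² = 18·(16/5)·(2·(24/5)-(16/5))/8² = 144/25 kN·m
  R_B = -6M₀ab/L³ = -6·18·(24/5)·(16/5)/8³ = -81/25 kN
  M_B = M₀a(2b-a)/L² = 18·(24/5)·(2·(16/5)-(24/5))/8² = 54/25 kN·m
Superposition: R_A = 9761/150 kN, M_A = 2144/25 kN·m, R_B = 8239/150 kN, M_B = -5563/75 kN·m

R_A = 9761/150 kN, M_A = 2144/25 kN·m, R_B = 8239/150 kN, M_B = -5563/75 kN·m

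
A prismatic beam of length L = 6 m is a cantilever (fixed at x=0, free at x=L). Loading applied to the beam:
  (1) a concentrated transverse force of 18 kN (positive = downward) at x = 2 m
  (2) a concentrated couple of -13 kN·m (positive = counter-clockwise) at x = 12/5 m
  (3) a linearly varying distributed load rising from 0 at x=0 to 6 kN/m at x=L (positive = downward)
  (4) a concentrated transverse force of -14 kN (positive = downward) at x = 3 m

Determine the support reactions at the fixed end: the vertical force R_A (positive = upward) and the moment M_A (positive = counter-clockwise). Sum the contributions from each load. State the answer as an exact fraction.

R_A = 22 kN, M_A = 79 kN·m

Load 1 — point force P=18 kN at a=2 m (b=L-a=4):
  R_A = P = 18 kN
  M_A = Pa = 18·2 = 36 kN·m
Load 2 — applied couple M₀=-13 kN·m at a=12/5 m (b=L-a=18/5):
  R_A = 0 kN
  M_A = -M₀ = -(-13) = 13 kN·m
Load 3 — triangular load w₀=6 kN/m (0→w₀ over full span):
  R_A = w₀L/2 = 6·6/2 = 18 kN
  M_A = w₀L²/3 = 6·6²/3 = 72 kN·m
Load 4 — point force P=-14 kN at a=3 m (b=L-a=3):
  R_A = P = (-14) = -14 kN
  M_A = Pa = (-14)·3 = -42 kN·m
Superposition: R_A = 22 kN, M_A = 79 kN·m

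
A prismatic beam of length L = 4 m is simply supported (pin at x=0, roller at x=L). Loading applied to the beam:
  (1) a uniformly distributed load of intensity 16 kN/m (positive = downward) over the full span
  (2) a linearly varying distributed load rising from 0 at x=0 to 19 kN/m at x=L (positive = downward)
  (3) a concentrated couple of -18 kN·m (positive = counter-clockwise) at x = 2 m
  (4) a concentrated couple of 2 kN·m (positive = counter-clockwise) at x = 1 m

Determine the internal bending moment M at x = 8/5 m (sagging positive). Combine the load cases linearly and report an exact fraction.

M(8/5) = 4918/125 kN·m

Load 1 — uniform load w=16 kN/m over full span:
  M_1 = wx(L-x)/2 = 16·(8/5)·(4-(8/5))/2 = 768/25 kN·m
Load 2 — triangular load w₀=19 kN/m (0→w₀ over full span):
  M_2 = w₀Lx/6 - w₀x³/(6L) = 19·4·(8/5)/6 - 19·(8/5)³/(6·4) = 2128/125 kN·m
Load 3 — applied couple M₀=-18 kN·m at a=2 m (b=L-a=2):
  M_3 = M₀x/L  [x≤a] = (-18)·(8/5)/4 = -36/5 kN·m
Load 4 — applied couple M₀=2 kN·m at a=1 m (b=L-a=3):
  M_4 = M₀x/L - M₀  [x>a] = 2·(8/5)/4 - 2 = -6/5 kN·m
Superposition: M = Σ M_i = 4918/125 kN·m ≈ 39.344000 kN·m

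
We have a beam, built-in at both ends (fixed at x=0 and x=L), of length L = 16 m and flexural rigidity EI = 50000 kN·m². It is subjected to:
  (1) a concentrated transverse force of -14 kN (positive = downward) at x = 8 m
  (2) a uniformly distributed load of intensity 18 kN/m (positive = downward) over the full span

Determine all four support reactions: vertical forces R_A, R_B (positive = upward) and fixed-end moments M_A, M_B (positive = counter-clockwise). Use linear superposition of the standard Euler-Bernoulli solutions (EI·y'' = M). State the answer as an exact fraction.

Load 1 — point force P=-14 kN at a=8 m (b=L-a=8):
  R_A = Pb²(3a+b)/L³ = (-14)·8²·(3·8+8)/16³ = -7 kN
  M_A = Pab²/L² = (-14)·8·8²/16² = -28 kN·m
  R_B = Pa²(a+3b)/L³ = (-14)·8²·(8+3·8)/16³ = -7 kN
  M_B = -Pa²b/L² = -(-14)·8²·8/16² = 28 kN·m
Load 2 — uniform load w=18 kN/m over full span:
  R_A = wL/2 = 18·16/2 = 144 kN
  M_A = wL²/12 = 18·16²/12 = 384 kN·m
  R_B = wL/2 = 18·16/2 = 144 kN
  M_B = -wL²/12 = -18·16²/12 = -384 kN·m
Superposition: R_A = 137 kN, M_A = 356 kN·m, R_B = 137 kN, M_B = -356 kN·m

R_A = 137 kN, M_A = 356 kN·m, R_B = 137 kN, M_B = -356 kN·m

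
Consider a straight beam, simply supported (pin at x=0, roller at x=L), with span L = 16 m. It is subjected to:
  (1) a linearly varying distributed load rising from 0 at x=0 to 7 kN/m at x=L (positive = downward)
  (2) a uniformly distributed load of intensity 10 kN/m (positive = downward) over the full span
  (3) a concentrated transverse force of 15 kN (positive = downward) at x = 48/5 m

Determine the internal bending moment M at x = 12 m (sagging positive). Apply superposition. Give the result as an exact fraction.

Load 1 — triangular load w₀=7 kN/m (0→w₀ over full span):
  M_1 = w₀Lx/6 - w₀x³/(6L) = 7·16·12/6 - 7·12³/(6·16) = 98 kN·m
Load 2 — uniform load w=10 kN/m over full span:
  M_2 = wx(L-x)/2 = 10·12·(16-12)/2 = 240 kN·m
Load 3 — point force P=15 kN at a=48/5 m (b=L-a=32/5):
  M_3 = Pa(L-x)/L  [x>a] = 15·(48/5)·(16-12)/16 = 36 kN·m
Superposition: M = Σ M_i = 374 kN·m ≈ 374.000000 kN·m

M(12) = 374 kN·m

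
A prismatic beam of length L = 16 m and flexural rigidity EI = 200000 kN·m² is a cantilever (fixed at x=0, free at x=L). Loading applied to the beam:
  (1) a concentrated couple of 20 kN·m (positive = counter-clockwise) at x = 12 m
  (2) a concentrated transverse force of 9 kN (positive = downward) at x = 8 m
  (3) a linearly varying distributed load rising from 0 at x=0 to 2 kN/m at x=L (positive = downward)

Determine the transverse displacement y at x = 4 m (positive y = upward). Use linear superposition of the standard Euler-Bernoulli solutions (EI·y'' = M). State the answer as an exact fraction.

y(4) = -1421/187500 m

Load 1 — applied couple M₀=20 kN·m at a=12 m (b=L-a=4):
  y_1 = M₀x²/(2EI)  [x≤a] = 20·4²/(2·200000) = 1/1250 m
Load 2 — point force P=9 kN at a=8 m (b=L-a=8):
  y_2 = -Px²(3a-x)/(6EI)  [x≤a] = -9·4²·(3·8-4)/(6·200000) = -3/1250 m
Load 3 — triangular load w₀=2 kN/m (0→w₀ over full span):
  y_3 = (w₀Lx³/12-w₀L²x²/6-w₀x⁵/(120L))/EI = (2·16·4³/12-2·16²·4²/6-2·4⁵/(120·16))/200000 = -1121/187500 m
Superposition: y = Σ y_i = -1421/187500 m ≈ -0.007579 m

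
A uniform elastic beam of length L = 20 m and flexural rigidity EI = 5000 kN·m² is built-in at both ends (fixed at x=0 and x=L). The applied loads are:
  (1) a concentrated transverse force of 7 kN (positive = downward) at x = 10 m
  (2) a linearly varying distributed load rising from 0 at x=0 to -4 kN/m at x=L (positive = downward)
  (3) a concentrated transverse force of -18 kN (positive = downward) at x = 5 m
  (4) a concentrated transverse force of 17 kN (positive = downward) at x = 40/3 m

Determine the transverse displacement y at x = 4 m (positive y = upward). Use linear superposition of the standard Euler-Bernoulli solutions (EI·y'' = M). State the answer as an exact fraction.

y(4) = 579631/10125000 m

Load 1 — point force P=7 kN at a=10 m (b=L-a=10):
  y_1 = -Pb²x²(3aL-(3a+b)x)/(6L³EI)  [x≤a] = -7·10²·4²·(3·10·20-(3·10+10)·4)/(6·20³·5000) = -77/3750 m
Load 2 — triangular load w₀=-4 kN/m (0→w₀ over full span):
  y_2 = -w₀x²(L-x)²(x+2L)/(120LEI) = -(-4)·4²·(20-4)²·(4+2·20)/(120·20·5000) = 2816/46875 m
Load 3 — point force P=-18 kN at a=5 m (b=L-a=15):
  y_3 = -Pb²x²(3aL-(3a+b)x)/(6L³EI)  [x≤a] = -(-18)·15²·4²·(3·5·20-(3·5+15)·4)/(6·20³·5000) = 243/5000 m
Load 4 — point force P=17 kN at a=40/3 m (b=L-a=20/3):
  y_4 = -Pb²x²(3aL-(3a+b)x)/(6L³EI)  [x≤a] = -17·(20/3)²·4²·(3·(40/3)·20-(3·(40/3)+(20/3))·4)/(6·20³·5000) = -1564/50625 m
Superposition: y = Σ y_i = 579631/10125000 m ≈ 0.057248 m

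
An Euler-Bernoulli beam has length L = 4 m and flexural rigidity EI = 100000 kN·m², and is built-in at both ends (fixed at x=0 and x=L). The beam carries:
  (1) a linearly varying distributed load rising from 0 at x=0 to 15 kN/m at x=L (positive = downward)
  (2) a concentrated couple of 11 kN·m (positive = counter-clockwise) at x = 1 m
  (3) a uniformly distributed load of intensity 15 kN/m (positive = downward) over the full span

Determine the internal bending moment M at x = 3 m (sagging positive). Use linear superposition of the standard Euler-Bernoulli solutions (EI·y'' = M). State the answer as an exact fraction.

M(3) = 159/32 kN·m

Load 1 — triangular load w₀=15 kN/m (0→w₀ over full span):
  M_1 = 3w₀Lx/20 - w₀L²/30 - w₀x³/(6L) = 3·15·4·3/20 - 15·4²/30 - 15·3³/(6·4) = 17/8 kN·m
Load 2 — applied couple M₀=11 kN·m at a=1 m (b=L-a=3):
  M_2 = R_Ax - M_A - M₀  [x>a] with R_A=99/32, M_A=-33/16 = (99/32)·3 - (-33/16) - 11 = 11/32 kN·m
Load 3 — uniform load w=15 kN/m over full span:
  M_3 = wLx/2 - wL²/12 - wx²/2 = 15·4·3/2 - 15·4²/12 - 15·3²/2 = 5/2 kN·m
Superposition: M = Σ M_i = 159/32 kN·m ≈ 4.968750 kN·m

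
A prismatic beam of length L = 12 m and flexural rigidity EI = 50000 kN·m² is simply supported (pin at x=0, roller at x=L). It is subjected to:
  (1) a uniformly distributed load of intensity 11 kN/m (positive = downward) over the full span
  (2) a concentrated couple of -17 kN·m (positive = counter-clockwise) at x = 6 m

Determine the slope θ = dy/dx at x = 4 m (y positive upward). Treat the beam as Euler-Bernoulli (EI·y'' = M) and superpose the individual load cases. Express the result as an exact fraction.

Load 1 — uniform load w=11 kN/m over full span:
  θ_1 = -w(L³-6Lx²+4x³)/(24EI) = -11·(12³-6·12·4²+4·4³)/(24·50000) = -143/18750 rad
Load 2 — applied couple M₀=-17 kN·m at a=6 m (b=L-a=6):
  θ_2 = (M₀x²/(2L)+C₁)/EI  [x≤a] with C₁=M₀(3b²-L²)/(6L)=17/2 = ((-17)·4²/(2·12)+(17/2))/50000 = -17/300000 rad
Superposition: θ = Σ θ_i = -461/60000 rad ≈ -0.007683 rad

θ(4) = -461/60000 rad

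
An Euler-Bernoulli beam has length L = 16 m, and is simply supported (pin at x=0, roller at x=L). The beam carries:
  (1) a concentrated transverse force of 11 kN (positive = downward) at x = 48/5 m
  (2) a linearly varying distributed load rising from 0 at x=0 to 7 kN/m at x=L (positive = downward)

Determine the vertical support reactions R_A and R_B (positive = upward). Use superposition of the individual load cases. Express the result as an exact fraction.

Load 1 — point force P=11 kN at a=48/5 m (b=L-a=32/5):
  R_A = Pb/L = 11·(32/5)/16 = 22/5 kN
  R_B = Pa/L = 11·(48/5)/16 = 33/5 kN
Load 2 — triangular load w₀=7 kN/m (0→w₀ over full span):
  R_A = w₀L/6 = 7·16/6 = 56/3 kN
  R_B = w₀L/3 = 7·16/3 = 112/3 kN
Superposition: R_A = 346/15 kN, R_B = 659/15 kN

R_A = 346/15 kN, R_B = 659/15 kN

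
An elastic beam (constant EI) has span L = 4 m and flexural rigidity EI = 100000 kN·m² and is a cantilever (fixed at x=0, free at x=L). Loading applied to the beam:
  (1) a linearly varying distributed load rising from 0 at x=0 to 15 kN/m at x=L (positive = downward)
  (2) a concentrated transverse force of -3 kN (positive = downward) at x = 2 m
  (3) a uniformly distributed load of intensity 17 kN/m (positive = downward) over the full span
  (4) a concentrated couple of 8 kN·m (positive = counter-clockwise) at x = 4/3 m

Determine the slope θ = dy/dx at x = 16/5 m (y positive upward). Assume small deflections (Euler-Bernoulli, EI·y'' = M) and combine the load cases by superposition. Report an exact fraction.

Load 1 — triangular load w₀=15 kN/m (0→w₀ over full span):
  θ_1 = (w₀Lx²/4-w₀L²x/3-w₀x⁴/(24L))/EI = (15·4·(16/5)²/4-15·4²·(16/5)/3-15·(16/5)⁴/(24·4))/100000 = -464/390625 rad
Load 2 — point force P=-3 kN at a=2 m (b=L-a=2):
  θ_2 = -Pa²/(2EI)  [x>a] = -(-3)·2²/(2·100000) = 3/50000 rad
Load 3 — uniform load w=17 kN/m over full span:
  θ_3 = -wx(x²-3Lx+3L²)/(6EI) = -17·(16/5)·((16/5)²-3·4·(16/5)+3·4²)/(6·100000) = -2108/1171875 rad
Load 4 — applied couple M₀=8 kN·m at a=4/3 m (b=L-a=8/3):
  θ_4 = M₀a/EI  [x>a] = 8·(4/3)/100000 = 1/9375 rad
Superposition: θ = Σ θ_i = -141/50000 rad ≈ -0.002820 rad

θ(16/5) = -141/50000 rad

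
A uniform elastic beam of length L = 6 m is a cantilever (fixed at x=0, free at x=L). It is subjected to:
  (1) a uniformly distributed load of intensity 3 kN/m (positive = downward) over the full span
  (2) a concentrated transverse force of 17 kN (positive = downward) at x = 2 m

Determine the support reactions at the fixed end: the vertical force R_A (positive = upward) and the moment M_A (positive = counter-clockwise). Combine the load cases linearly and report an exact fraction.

Load 1 — uniform load w=3 kN/m over full span:
  R_A = wL = 3·6 = 18 kN
  M_A = wL²/2 = 3·6²/2 = 54 kN·m
Load 2 — point force P=17 kN at a=2 m (b=L-a=4):
  R_A = P = 17 kN
  M_A = Pa = 17·2 = 34 kN·m
Superposition: R_A = 35 kN, M_A = 88 kN·m

R_A = 35 kN, M_A = 88 kN·m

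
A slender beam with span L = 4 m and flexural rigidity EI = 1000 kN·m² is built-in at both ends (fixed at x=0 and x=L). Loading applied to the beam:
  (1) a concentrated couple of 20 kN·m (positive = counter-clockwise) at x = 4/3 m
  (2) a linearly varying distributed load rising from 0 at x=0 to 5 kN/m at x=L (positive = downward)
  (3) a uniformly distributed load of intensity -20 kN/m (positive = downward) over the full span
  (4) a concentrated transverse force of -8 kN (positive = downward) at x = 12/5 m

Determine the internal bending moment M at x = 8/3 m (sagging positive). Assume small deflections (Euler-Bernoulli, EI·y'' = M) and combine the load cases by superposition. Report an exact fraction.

M(8/3) = -121828/10125 kN·m

Load 1 — applied couple M₀=20 kN·m at a=4/3 m (b=L-a=8/3):
  M_1 = R_Ax - M_A - M₀  [x>a] with R_A=20/3, M_A=0 = (20/3)·(8/3) - 0 - 20 = -20/9 kN·m
Load 2 — triangular load w₀=5 kN/m (0→w₀ over full span):
  M_2 = 3w₀Lx/20 - w₀L²/30 - w₀x³/(6L) = 3·5·4·(8/3)/20 - 5·4²/30 - 5·(8/3)³/(6·4) = 112/81 kN·m
Load 3 — uniform load w=-20 kN/m over full span:
  M_3 = wLx/2 - wL²/12 - wx²/2 = (-20)·4·(8/3)/2 - (-20)·4²/12 - (-20)·(8/3)²/2 = -80/9 kN·m
Load 4 — point force P=-8 kN at a=12/5 m (b=L-a=8/5):
  M_4 = Pa²(a+3b)(L-x)/L³ - Pa²b/L²  [x>a] = (-8)·(12/5)²·((12/5)+3·(8/5))·(4-(8/3))/4³ - (-8)·(12/5)²·(8/5)/4² = -288/125 kN·m
Superposition: M = Σ M_i = -121828/10125 kN·m ≈ -12.032395 kN·m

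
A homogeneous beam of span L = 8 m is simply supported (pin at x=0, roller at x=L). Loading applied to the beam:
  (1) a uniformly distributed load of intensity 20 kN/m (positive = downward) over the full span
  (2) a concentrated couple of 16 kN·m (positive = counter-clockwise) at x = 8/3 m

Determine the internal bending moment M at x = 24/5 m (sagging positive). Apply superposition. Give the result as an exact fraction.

Load 1 — uniform load w=20 kN/m over full span:
  M_1 = wx(L-x)/2 = 20·(24/5)·(8-(24/5))/2 = 768/5 kN·m
Load 2 — applied couple M₀=16 kN·m at a=8/3 m (b=L-a=16/3):
  M_2 = M₀x/L - M₀  [x>a] = 16·(24/5)/8 - 16 = -32/5 kN·m
Superposition: M = Σ M_i = 736/5 kN·m ≈ 147.200000 kN·m

M(24/5) = 736/5 kN·m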